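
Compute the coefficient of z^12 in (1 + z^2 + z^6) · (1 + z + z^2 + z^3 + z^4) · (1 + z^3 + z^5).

(1 + z^2 + z^6) has coefficients 1,0,1,0,0,0,1 for degrees 0…6.
(1 + z + z^2 + z^3 + z^4) has coefficients 1,1,1,1,1,0,0,0,0,0,0,0,0 for degrees 0…12.
Finally multiplying by (1 + z^3 + z^5), the product of all factors after the first has coefficients 1,1,1,2,2,2,2,2,1,1,0,0,0 for degrees 0…12.
[z^12] = 1·0 + 1·0 + 1·2 = 2.

2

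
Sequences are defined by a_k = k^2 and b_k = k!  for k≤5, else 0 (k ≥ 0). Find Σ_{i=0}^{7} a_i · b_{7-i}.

Write out a_i and b_{7-i} for i = 0,…,7 and sum the products.
Σ = 0·0 + 1·0 + 4·120 + 9·24 + 16·6 + 25·2 + 36·1 + 49·1 = 927.

927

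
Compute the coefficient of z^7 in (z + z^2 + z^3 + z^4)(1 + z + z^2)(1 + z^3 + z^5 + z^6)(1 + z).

(z + z^2 + z^3 + z^4) has coefficients 0,1,1,1,1 for degrees 0…4.
(1 + z + z^2) has coefficients 1,1,1,0,0,0,0,0 for degrees 0…7.
Multiplying by (1 + z^3 + z^5 + z^6) gives running coefficients 1,1,1,1,1,2,2,2 for degrees 0…7.
Finally multiplying by (1 + z), the product of all factors after the first has coefficients 1,2,2,2,2,3,4,4 for degrees 0…7.
[z^7] = 1·4 + 1·3 + 1·2 + 1·2 = 11.

11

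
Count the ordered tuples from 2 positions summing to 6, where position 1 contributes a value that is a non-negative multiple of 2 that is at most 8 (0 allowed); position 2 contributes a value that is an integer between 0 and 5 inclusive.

The generating function for the choices is (1 + y^2 + y^4 + y^6 + y^8)·(1 + y + y^2 + y^3 + y^4 + y^5); the count is [y^6].
(1 + y^2 + y^4 + y^6 + y^8) has coefficients 1,0,1,0,1,0,1 for degrees 0…6.
(1 + y + y^2 + y^3 + y^4 + y^5) has coefficients 1,1,1,1,1,1,0 for degrees 0…6.
[y^6] = 1·0 + 1·1 + 1·1 + 1·1 = 3.

3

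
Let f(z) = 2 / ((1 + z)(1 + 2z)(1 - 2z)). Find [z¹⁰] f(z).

2730

Partial fractions give a closed form: a_n = (-2/3)·(-1)^n + (2)·(-2)^n + (2/3)·2^n.
At n = 10: a_10 = 2730.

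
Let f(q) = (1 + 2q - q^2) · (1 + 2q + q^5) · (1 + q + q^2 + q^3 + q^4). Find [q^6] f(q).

(1 + 2q - q^2) has coefficients 1,2,-1 for degrees 0…2.
(1 + 2q + q^5) has coefficients 1,2,0,0,0,1,0 for degrees 0…6.
Finally multiplying by (1 + q + q^2 + q^3 + q^4), the product of all factors after the first has coefficients 1,3,3,3,3,3,1 for degrees 0…6.
[q^6] = 1·1 + 2·3 − 1·3 = 4.

4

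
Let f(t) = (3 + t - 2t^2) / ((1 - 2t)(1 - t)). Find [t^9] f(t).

The denominator gives the recurrence a_n = 3a_(n−1) − 2a_(n−2) for n ≥ 3; the numerator fixes a_0 = 3, a_1 = 10, a_2 = 22.
Iterating: 3, 10, 22, 46, 94, 190, 382, 766, 1534, 3070, so a_9 = 3070.

3070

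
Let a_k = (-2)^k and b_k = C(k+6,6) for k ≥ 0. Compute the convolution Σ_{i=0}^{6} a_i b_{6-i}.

456

Write out a_i and b_{6-i} for i = 0,…,6 and sum the products.
Σ = 1·924 − 2·462 + 4·210 − 8·84 + 16·28 − 32·7 + 64·1 = 456.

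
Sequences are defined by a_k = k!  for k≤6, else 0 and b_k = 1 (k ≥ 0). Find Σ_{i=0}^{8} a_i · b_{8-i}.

The convolution is the t^8 coefficient of A(t)B(t).
Σ = 1·1 + 1·1 + 2·1 + 6·1 + 24·1 + 120·1 + 720·1 + 0·1 + 0·1 = 874.

874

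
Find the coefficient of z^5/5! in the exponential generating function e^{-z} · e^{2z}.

1

The EGF product rule gives c_5 = Σ_{k_1+k_2=5} C(5; k_1,k_2) · ∏ g_i(k_i), where e^{-z} gives (-1)^k; e^{2z} gives (2)^k.
g_1(k) for k = 0…5: 1, -1, 1, -1, 1, -1.
g_2(k) for k = 0…5: 1, 2, 4, 8, 16, 32.
c_5 = Σ_k C(5,k)·g_1(k)·g_2(5−k) = 1·1·32 + 5·(-1)·16 + 10·1·8 + 10·(-1)·4 + 5·1·2 + 1·(-1)·1 = 32 − 80 + 80 − 40 + 10 − 1 = 1.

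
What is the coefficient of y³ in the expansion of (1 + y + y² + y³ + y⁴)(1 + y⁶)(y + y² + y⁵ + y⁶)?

(1 + y + y² + y³ + y⁴) has coefficients 1,1,1,1 for degrees 0…3.
(1 + y⁶) has coefficients 1,0,0,0 for degrees 0…3.
Finally multiplying by (y + y² + y⁵ + y⁶), the product of all factors after the first has coefficients 0,1,1,0 for degrees 0…3.
[y³] = 1·0 + 1·1 + 1·1 + 1·0 = 2.

2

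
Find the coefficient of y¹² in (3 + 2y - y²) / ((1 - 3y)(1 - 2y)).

5637984

The denominator gives the recurrence a_n = 5a_(n−1) − 6a_(n−2) for n ≥ 3; the numerator fixes a_0 = 3, a_1 = 17, a_2 = 66.
Iterating: 3, 17, 66, 228, 744, 2352, 7296, 22368, 68064, 206112, 622176, 1874208, 5637984, so a_12 = 5637984.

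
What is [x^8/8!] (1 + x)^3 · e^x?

The EGF product rule gives c_8 = Σ_{k_1+k_2=8} C(8; k_1,k_2) · ∏ g_i(k_i), where (1+x)^3 gives the falling factorial (3)_k; e^x gives (1)^k.
g_1(k) for k = 0…8: 1, 3, 6, 6, 0, 0, 0, 0, 0.
g_2(k) for k = 0…8: 1, 1, 1, 1, 1, 1, 1, 1, 1.
c_8 = Σ_k C(8,k)·g_1(k)·g_2(8−k) = 1·1·1 + 8·3·1 + 28·6·1 + 56·6·1 = 1 + 24 + 168 + 336 = 529.

529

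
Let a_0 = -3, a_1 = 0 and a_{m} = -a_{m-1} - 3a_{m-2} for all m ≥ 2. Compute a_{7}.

-144

The ordinary generating function has denominator 1 + q + 3q^2.
Iterating the recurrence: a_0,…,a_{7} = -3, 0, 9, -9, -18, 45, 9, -144.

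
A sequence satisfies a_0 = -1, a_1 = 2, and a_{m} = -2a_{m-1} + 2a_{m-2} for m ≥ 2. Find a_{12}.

-136384

The ordinary generating function has denominator 1 + 2y - 2y^2.
Iterating the recurrence: a_0,…,a_{12} = -1, 2, -6, 16, -44, 120, -328, 896, -2448, 6688, -18272, 49920, -136384.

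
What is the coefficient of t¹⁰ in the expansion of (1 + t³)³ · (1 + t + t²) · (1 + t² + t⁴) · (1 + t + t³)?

23

(1 + t³)³ has coefficients 1,0,0,3,0,0,3,0,0,1 for degrees 0…9.
(1 + t + t²) has coefficients 1,1,1,0,0,0,0,0,0,0,0 for degrees 0…10.
Multiplying by (1 + t² + t⁴) gives running coefficients 1,1,2,1,2,1,1,0,0,0,0 for degrees 0…10.
Finally multiplying by (1 + t + t³), the product of all factors after the first has coefficients 1,2,3,4,4,5,3,3,1,1,0 for degrees 0…10.
[t¹⁰] = 1·0 + 3·3 + 3·4 + 1·2 = 23.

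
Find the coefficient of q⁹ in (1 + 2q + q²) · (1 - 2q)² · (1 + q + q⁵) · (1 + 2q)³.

(1 + 2q + q²) has coefficients 1,2,1 for degrees 0…2.
(1 - 2q)² has coefficients 1,-4,4,0,0,0,0,0,0,0 for degrees 0…9.
Multiplying by (1 + q + q⁵) gives running coefficients 1,-3,0,4,0,1,-4,4,0,0 for degrees 0…9.
Finally multiplying by (1 + 2q)³, the product of all factors after the first has coefficients 1,3,-6,-24,0,49,34,-8,-16,16 for degrees 0…9.
[q⁹] = 1·16 + 2·(-16) + 1·(-8) = -24.

-24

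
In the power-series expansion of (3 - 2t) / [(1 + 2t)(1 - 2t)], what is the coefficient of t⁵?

Partial fractions give a closed form: a_n = (2)·(-2)^n + (1)·2^n.
At n = 5: a_5 = -32.

-32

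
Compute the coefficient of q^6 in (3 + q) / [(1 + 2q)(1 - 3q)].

1522

Partial fractions give a closed form: a_n = (1)·(-2)^n + (2)·3^n.
At n = 6: a_6 = 1522.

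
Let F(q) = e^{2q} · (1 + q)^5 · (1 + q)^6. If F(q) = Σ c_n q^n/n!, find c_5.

183952

The EGF product rule gives c_5 = Σ_{k_1+k_2+k_3=5} C(5; k_1,k_2,k_3) · ∏ g_i(k_i), where e^{2q} gives (2)^k; (1+q)^5 gives the falling factorial (5)_k; (1+q)^6 gives the falling factorial (6)_k.
g_1(k) for k = 0…5: 1, 2, 4, 8, 16, 32.
g_2(k) for k = 0…5: 1, 5, 20, 60, 120, 120.
g_3(k) for k = 0…5: 1, 6, 30, 120, 360, 720.
First combine the last two factors: h(k) = Σ_j C(k,j)·g_2(j)·g_3(k−j) for k = 0…5: 1, 11, 110, 990, 7920, 55440.
c_5 = Σ_k C(5,k)·g_1(k)·h(5−k) = 1·1·55440 + 5·2·7920 + 10·4·990 + 10·8·110 + 5·16·11 + 1·32·1 = 55440 + 79200 + 39600 + 8800 + 880 + 32 = 183952.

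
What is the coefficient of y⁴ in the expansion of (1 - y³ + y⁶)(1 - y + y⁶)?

(1 - y³ + y⁶) has coefficients 1,0,0,-1,0 for degrees 0…4.
(1 - y + y⁶) has coefficients 1,-1,0,0,0 for degrees 0…4.
[y⁴] = 1·0 − 1·(-1) = 1.

1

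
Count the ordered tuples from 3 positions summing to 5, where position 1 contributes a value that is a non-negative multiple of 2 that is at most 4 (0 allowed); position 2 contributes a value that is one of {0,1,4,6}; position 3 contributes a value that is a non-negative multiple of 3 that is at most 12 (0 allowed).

The generating function for the choices is (1 + t^2 + t^4)·(1 + t + t^4 + t^6)·(1 + t^3 + t^6 + t^9 + t^12); the count is [t^5].
(1 + t^2 + t^4) has coefficients 1,0,1,0,1 for degrees 0…4.
(1 + t + t^4 + t^6) has coefficients 1,1,0,0,1,0 for degrees 0…5.
Finally multiplying by (1 + t^3 + t^6 + t^9 + t^12), the product of all factors after the first has coefficients 1,1,0,1,2,0 for degrees 0…5.
[t^5] = 1·0 + 1·1 + 1·1 = 2.

2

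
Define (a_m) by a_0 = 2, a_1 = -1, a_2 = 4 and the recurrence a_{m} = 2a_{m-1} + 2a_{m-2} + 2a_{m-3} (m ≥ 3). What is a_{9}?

5768

The ordinary generating function has denominator 1 - 2y - 2y^2 - 2y^3.
Iterating the recurrence: a_0,…,a_{9} = 2, -1, 4, 10, 26, 80, 232, 676, 1976, 5768.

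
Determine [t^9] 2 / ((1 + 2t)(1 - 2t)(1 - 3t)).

Partial fractions give a closed form: a_n = (2/5)·(-2)^n + (-2)·2^n + (18/5)·3^n.
At n = 9: a_9 = 69630.

69630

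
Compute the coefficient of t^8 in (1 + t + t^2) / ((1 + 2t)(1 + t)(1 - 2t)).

The denominator gives the recurrence a_n = −a_(n−1) + 4a_(n−2) + 4a_(n−3) for n ≥ 3; the numerator fixes a_0 = 1, a_1 = 0, a_2 = 5.
Iterating: 1, 0, 5, -1, 21, -5, 85, -21, 341, so a_8 = 341.

341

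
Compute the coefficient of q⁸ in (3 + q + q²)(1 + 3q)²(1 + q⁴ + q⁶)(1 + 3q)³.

1861

(3 + q + q²) has coefficients 3,1,1 for degrees 0…2.
(1 + 3q)² has coefficients 1,6,9,0,0,0,0,0,0 for degrees 0…8.
Multiplying by (1 + q⁴ + q⁶) gives running coefficients 1,6,9,0,1,6,10,6,9 for degrees 0…8.
Finally multiplying by (1 + 3q)³, the product of all factors after the first has coefficients 1,15,90,270,406,258,91,285,495 for degrees 0…8.
[q⁸] = 3·495 + 1·285 + 1·91 = 1861.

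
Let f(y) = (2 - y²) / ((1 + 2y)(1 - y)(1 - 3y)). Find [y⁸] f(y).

Partial fractions give a closed form: a_n = (7/15)·(-2)^n + (-1/6)·1^n + (17/10)·3^n.
At n = 8: a_8 = 11273.

11273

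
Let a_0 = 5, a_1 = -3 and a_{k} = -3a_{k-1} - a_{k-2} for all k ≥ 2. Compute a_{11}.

The ordinary generating function has denominator 1 + 3q + q^2.
Iterating the recurrence: a_0,…,a_{11} = 5, -3, 4, -9, 23, -60, 157, -411, 1076, -2817, 7375, -19308.

-19308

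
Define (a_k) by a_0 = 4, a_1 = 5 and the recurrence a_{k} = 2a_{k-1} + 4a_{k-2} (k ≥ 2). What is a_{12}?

2932736

The ordinary generating function has denominator 1 - 2t - 4t^2.
Iterating the recurrence: a_0,…,a_{12} = 4, 5, 26, 72, 248, 784, 2560, 8256, 26752, 86528, 280064, 906240, 2932736.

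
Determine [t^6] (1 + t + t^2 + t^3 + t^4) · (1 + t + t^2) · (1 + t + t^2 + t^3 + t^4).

12

(1 + t + t^2 + t^3 + t^4) has coefficients 1,1,1,1,1 for degrees 0…4.
(1 + t + t^2) has coefficients 1,1,1,0,0,0,0 for degrees 0…6.
Finally multiplying by (1 + t + t^2 + t^3 + t^4), the product of all factors after the first has coefficients 1,2,3,3,3,2,1 for degrees 0…6.
[t^6] = 1·1 + 1·2 + 1·3 + 1·3 + 1·3 = 12.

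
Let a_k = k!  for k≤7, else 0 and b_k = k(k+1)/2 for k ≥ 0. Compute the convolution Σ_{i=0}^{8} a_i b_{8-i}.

8356

The convolution is the x^8 coefficient of A(x)B(x).
Σ = 1·36 + 1·28 + 2·21 + 6·15 + 24·10 + 120·6 + 720·3 + 5040·1 + 0·0 = 8356.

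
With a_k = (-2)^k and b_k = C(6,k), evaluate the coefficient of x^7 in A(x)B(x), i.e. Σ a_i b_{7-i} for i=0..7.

-2

The convolution is the t^7 coefficient of A(t)B(t).
Σ = 1·0 − 2·1 + 4·6 − 8·15 + 16·20 − 32·15 + 64·6 − 128·1 = -2.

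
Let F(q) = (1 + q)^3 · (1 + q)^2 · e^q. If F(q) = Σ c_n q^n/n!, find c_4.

The EGF product rule gives c_4 = Σ_{k_1+k_2+k_3=4} C(4; k_1,k_2,k_3) · ∏ g_i(k_i), where (1+q)^3 gives the falling factorial (3)_k; (1+q)^2 gives the falling factorial (2)_k; e^q gives (1)^k.
g_1(k) for k = 0…4: 1, 3, 6, 6, 0.
g_2(k) for k = 0…4: 1, 2, 2, 0, 0.
g_3(k) for k = 0…4: 1, 1, 1, 1, 1.
First combine the last two factors: h(k) = Σ_j C(k,j)·g_2(j)·g_3(k−j) for k = 0…4: 1, 3, 7, 13, 21.
c_4 = Σ_k C(4,k)·g_1(k)·h(4−k) = 1·1·21 + 4·3·13 + 6·6·7 + 4·6·3 = 21 + 156 + 252 + 72 = 501.

501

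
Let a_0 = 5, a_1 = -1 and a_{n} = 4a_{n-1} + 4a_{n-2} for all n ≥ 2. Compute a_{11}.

18471936

The ordinary generating function has denominator 1 - 4t - 4t^2.
Iterating the recurrence: a_0,…,a_{11} = 5, -1, 16, 60, 304, 1456, 7040, 33984, 164096, 792320, 3825664, 18471936.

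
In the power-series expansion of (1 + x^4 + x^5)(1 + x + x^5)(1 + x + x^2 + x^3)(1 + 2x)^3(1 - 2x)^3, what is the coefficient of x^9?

(1 + x^4 + x^5) has coefficients 1,0,0,0,1,1 for degrees 0…5.
(1 + x + x^5) has coefficients 1,1,0,0,0,1,0,0,0,0 for degrees 0…9.
Multiplying by (1 + x + x^2 + x^3) gives running coefficients 1,2,2,2,1,1,1,1,1,0 for degrees 0…9.
Multiplying by (1 + 2x)^3 gives running coefficients 1,8,26,46,53,47,35,27,27,26 for degrees 0…9.
Finally multiplying by (1 - 2x)^3, the product of all factors after the first has coefficients 1,2,-10,-22,25,73,21,-43,-91,-92 for degrees 0…9.
[x^9] = 1·(-92) + 1·73 + 1·25 = 6.

6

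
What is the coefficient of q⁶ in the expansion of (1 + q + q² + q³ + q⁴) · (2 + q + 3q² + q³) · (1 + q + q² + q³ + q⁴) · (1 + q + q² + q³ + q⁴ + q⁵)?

116

(1 + q + q² + q³ + q⁴) has coefficients 1,1,1,1,1 for degrees 0…4.
(2 + q + 3q² + q³) has coefficients 2,1,3,1,0,0,0 for degrees 0…6.
Multiplying by (1 + q + q² + q³ + q⁴) gives running coefficients 2,3,6,7,7,5,4 for degrees 0…6.
Finally multiplying by (1 + q + q² + q³ + q⁴ + q⁵), the product of all factors after the first has coefficients 2,5,11,18,25,30,32 for degrees 0…6.
[q⁶] = 1·32 + 1·30 + 1·25 + 1·18 + 1·11 = 116.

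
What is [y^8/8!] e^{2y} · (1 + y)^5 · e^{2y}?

9035776

The EGF product rule gives c_8 = Σ_{k_1+k_2+k_3=8} C(8; k_1,k_2,k_3) · ∏ g_i(k_i), where e^{2y} gives (2)^k; (1+y)^5 gives the falling factorial (5)_k; e^{2y} gives (2)^k.
g_1(k) for k = 0…8: 1, 2, 4, 8, 16, 32, 64, 128, 256.
g_2(k) for k = 0…8: 1, 5, 20, 60, 120, 120, 0, 0, 0.
g_3(k) for k = 0…8: 1, 2, 4, 8, 16, 32, 64, 128, 256.
First combine the last two factors: h(k) = Σ_j C(k,j)·g_2(j)·g_3(k−j) for k = 0…8: 1, 7, 44, 248, 1256, 5752, 24064, 93088, 336896.
c_8 = Σ_k C(8,k)·g_1(k)·h(8−k) = 1·1·336896 + 8·2·93088 + 28·4·24064 + 56·8·5752 + 70·16·1256 + 56·32·248 + 28·64·44 + 8·128·7 + 1·256·1 = 336896 + 1489408 + 2695168 + 2576896 + 1406720 + 444416 + 78848 + 7168 + 256 = 9035776.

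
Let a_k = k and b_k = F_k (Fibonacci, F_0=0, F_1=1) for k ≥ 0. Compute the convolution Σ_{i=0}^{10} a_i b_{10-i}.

The convolution is the x^10 coefficient of A(x)B(x).
Σ = 0·55 + 1·34 + 2·21 + 3·13 + 4·8 + 5·5 + 6·3 + 7·2 + 8·1 + 9·1 + 10·0 = 221.

221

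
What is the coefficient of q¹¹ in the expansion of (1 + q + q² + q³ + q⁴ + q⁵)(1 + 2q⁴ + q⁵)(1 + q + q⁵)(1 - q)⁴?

(1 + q + q² + q³ + q⁴ + q⁵) has coefficients 1,1,1,1,1,1 for degrees 0…5.
(1 + 2q⁴ + q⁵) has coefficients 1,0,0,0,2,1,0,0,0,0,0,0 for degrees 0…11.
Multiplying by (1 + q + q⁵) gives running coefficients 1,1,0,0,2,4,1,0,0,2,1,0 for degrees 0…11.
Finally multiplying by (1 - q)⁴, the product of all factors after the first has coefficients 1,-3,2,2,-1,-3,-3,12,-8,2,-6,8 for degrees 0…11.
[q¹¹] = 1·8 + 1·(-6) + 1·2 + 1·(-8) + 1·12 + 1·(-3) = 5.

5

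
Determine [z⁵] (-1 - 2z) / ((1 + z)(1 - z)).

Partial fractions give a closed form: a_n = (1/2)·(-1)^n + (-3/2)·1^n.
At n = 5: a_5 = -2.

-2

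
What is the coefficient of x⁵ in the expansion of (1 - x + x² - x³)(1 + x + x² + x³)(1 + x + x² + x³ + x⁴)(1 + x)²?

(1 - x + x² - x³) has coefficients 1,-1,1,-1 for degrees 0…3.
(1 + x + x² + x³) has coefficients 1,1,1,1,0,0 for degrees 0…5.
Multiplying by (1 + x + x² + x³ + x⁴) gives running coefficients 1,2,3,4,4,3 for degrees 0…5.
Finally multiplying by (1 + x)², the product of all factors after the first has coefficients 1,4,8,12,15,15 for degrees 0…5.
[x⁵] = 1·15 − 1·15 + 1·12 − 1·8 = 4.

4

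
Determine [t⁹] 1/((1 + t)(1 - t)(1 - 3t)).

Partial fractions give a closed form: a_n = (1/8)·(-1)^n + (-1/4)·1^n + (9/8)·3^n.
At n = 9: a_9 = 22143.

22143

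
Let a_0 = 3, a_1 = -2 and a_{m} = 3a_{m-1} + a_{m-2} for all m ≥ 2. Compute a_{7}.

The ordinary generating function has denominator 1 - 3y - y^2.
Iterating the recurrence: a_0,…,a_{7} = 3, -2, -3, -11, -36, -119, -393, -1298.

-1298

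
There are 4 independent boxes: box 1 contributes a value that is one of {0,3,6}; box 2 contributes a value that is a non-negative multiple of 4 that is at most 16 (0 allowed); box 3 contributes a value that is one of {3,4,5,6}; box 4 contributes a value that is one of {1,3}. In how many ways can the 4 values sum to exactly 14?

6

The generating function for the choices is (1 + q^3 + q^6)·(1 + q^4 + q^8 + q^12 + q^16)·(q^3 + q^4 + q^5 + q^6)·(q + q^3); the count is [q^14].
(1 + q^3 + q^6) has coefficients 1,0,0,1,0,0,1 for degrees 0…6.
(1 + q^4 + q^8 + q^12 + q^16) has coefficients 1,0,0,0,1,0,0,0,1,0,0,0,1,0,0 for degrees 0…14.
Multiplying by (q^3 + q^4 + q^5 + q^6) gives running coefficients 0,0,0,1,1,1,1,1,1,1,1,1,1,1,1 for degrees 0…14.
Finally multiplying by (q + q^3), the product of all factors after the first has coefficients 0,0,0,0,1,1,2,2,2,2,2,2,2,2,2 for degrees 0…14.
[q^14] = 1·2 + 1·2 + 1·2 = 6.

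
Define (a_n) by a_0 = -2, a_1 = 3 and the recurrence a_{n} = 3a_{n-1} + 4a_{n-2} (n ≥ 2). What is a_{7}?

3279

The ordinary generating function has denominator 1 - 3q - 4q^2.
Iterating the recurrence: a_0,…,a_{7} = -2, 3, 1, 15, 49, 207, 817, 3279.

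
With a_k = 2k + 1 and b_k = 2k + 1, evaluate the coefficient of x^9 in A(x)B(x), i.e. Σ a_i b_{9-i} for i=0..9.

670

The convolution is the x^9 coefficient of A(x)B(x).
Σ = 1·19 + 3·17 + 5·15 + 7·13 + 9·11 + 11·9 + 13·7 + 15·5 + 17·3 + 19·1 = 670.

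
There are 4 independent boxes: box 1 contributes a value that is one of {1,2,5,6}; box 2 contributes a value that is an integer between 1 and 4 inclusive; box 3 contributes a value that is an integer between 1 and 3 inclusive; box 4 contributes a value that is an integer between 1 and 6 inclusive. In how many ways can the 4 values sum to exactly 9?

The generating function for the choices is (t + t² + t⁵ + t⁶)·(t + t² + t³ + t⁴)·(t + t² + t³)·(t + t² + t³ + t⁴ + t⁵ + t⁶); the count is [t⁹].
(t + t² + t⁵ + t⁶) has coefficients 0,1,1,0,0,1,1 for degrees 0…6.
(t + t² + t³ + t⁴) has coefficients 0,1,1,1,1,0,0,0,0,0 for degrees 0…9.
Multiplying by (t + t² + t³) gives running coefficients 0,0,1,2,3,3,2,1,0,0 for degrees 0…9.
Finally multiplying by (t + t² + t³ + t⁴ + t⁵ + t⁶), the product of all factors after the first has coefficients 0,0,0,1,3,6,9,11,12,11 for degrees 0…9.
[t⁹] = 1·12 + 1·11 + 1·3 + 1·1 = 27.

27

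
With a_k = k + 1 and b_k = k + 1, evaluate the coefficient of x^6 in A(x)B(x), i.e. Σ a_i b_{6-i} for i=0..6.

84

The convolution is the x^6 coefficient of A(x)B(x).
Σ = 1·7 + 2·6 + 3·5 + 4·4 + 5·3 + 6·2 + 7·1 = 84.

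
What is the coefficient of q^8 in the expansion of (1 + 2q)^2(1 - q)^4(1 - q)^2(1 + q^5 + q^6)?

15

(1 + 2q)^2 has coefficients 1,4,4 for degrees 0…2.
(1 - q)^4 has coefficients 1,-4,6,-4,1,0,0,0,0 for degrees 0…8.
Multiplying by (1 - q)^2 gives running coefficients 1,-6,15,-20,15,-6,1,0,0 for degrees 0…8.
Finally multiplying by (1 + q^5 + q^6), the product of all factors after the first has coefficients 1,-6,15,-20,15,-5,-4,9,-5 for degrees 0…8.
[q^8] = 1·(-5) + 4·9 + 4·(-4) = 15.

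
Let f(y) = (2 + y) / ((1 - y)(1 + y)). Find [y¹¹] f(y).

1

The denominator gives the recurrence a_n = a_(n−2) for n ≥ 2; the numerator fixes a_0 = 2, a_1 = 1.
Iterating: 2, 1, 2, 1, 2, 1, 2, 1, 2, 1, 2, 1, so a_11 = 1.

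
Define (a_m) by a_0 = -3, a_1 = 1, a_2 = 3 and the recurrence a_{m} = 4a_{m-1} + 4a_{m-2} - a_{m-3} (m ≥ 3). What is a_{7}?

The ordinary generating function has denominator 1 - 4q - 4q^2 + q^3.
Iterating the recurrence: a_0,…,a_{7} = -3, 1, 3, 19, 87, 421, 2013, 9649.

9649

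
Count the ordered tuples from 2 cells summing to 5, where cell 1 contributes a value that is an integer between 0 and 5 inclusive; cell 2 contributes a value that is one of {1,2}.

2

The generating function for the choices is (1 + z + z² + z³ + z⁴ + z⁵)·(z + z²); the count is [z⁵].
(1 + z + z² + z³ + z⁴ + z⁵) has coefficients 1,1,1,1,1,1 for degrees 0…5.
(z + z²) has coefficients 0,1,1,0,0,0 for degrees 0…5.
[z⁵] = 1·0 + 1·0 + 1·0 + 1·1 + 1·1 + 1·0 = 2.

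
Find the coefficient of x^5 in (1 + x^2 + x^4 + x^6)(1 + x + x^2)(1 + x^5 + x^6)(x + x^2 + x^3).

(1 + x^2 + x^4 + x^6) has coefficients 1,0,1,0,1,0 for degrees 0…5.
(1 + x + x^2) has coefficients 1,1,1,0,0,0 for degrees 0…5.
Multiplying by (1 + x^5 + x^6) gives running coefficients 1,1,1,0,0,1 for degrees 0…5.
Finally multiplying by (x + x^2 + x^3), the product of all factors after the first has coefficients 0,1,2,3,2,1 for degrees 0…5.
[x^5] = 1·1 + 1·3 + 1·1 = 5.

5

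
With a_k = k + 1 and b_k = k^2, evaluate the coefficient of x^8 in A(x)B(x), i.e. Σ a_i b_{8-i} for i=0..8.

The convolution is the x^8 coefficient of A(x)B(x).
Σ = 1·64 + 2·49 + 3·36 + 4·25 + 5·16 + 6·9 + 7·4 + 8·1 + 9·0 = 540.

540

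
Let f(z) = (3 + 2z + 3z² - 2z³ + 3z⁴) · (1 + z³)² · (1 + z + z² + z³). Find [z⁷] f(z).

20

(3 + 2z + 3z² - 2z³ + 3z⁴) has coefficients 3,2,3,-2,3 for degrees 0…4.
(1 + z³)² has coefficients 1,0,0,2,0,0,1,0 for degrees 0…7.
Finally multiplying by (1 + z + z² + z³), the product of all factors after the first has coefficients 1,1,1,3,2,2,3,1 for degrees 0…7.
[z⁷] = 3·1 + 2·3 + 3·2 − 2·2 + 3·3 = 20.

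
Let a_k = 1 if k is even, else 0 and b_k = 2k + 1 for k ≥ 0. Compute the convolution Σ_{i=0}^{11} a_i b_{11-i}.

This is [x^11] in the product of the two ordinary generating functions.
Σ = 1·23 + 0·21 + 1·19 + 0·17 + 1·15 + 0·13 + 1·11 + 0·9 + 1·7 + 0·5 + 1·3 + 0·1 = 78.

78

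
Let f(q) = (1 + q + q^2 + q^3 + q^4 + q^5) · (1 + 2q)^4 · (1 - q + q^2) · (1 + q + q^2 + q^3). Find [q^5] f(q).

(1 + q + q^2 + q^3 + q^4 + q^5) has coefficients 1,1,1,1,1,1 for degrees 0…5.
(1 + 2q)^4 has coefficients 1,8,24,32,16,0 for degrees 0…5.
Multiplying by (1 - q + q^2) gives running coefficients 1,7,17,16,8,16 for degrees 0…5.
Finally multiplying by (1 + q + q^2 + q^3), the product of all factors after the first has coefficients 1,8,25,41,48,57 for degrees 0…5.
[q^5] = 1·57 + 1·48 + 1·41 + 1·25 + 1·8 + 1·1 = 180.

180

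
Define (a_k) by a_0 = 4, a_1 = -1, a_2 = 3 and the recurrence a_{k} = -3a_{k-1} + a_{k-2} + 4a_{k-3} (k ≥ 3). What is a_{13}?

The ordinary generating function has denominator 1 + 3t - t^2 - 4t^3.
Iterating the recurrence: a_0,…,a_{13} = 4, -1, 3, 6, -19, 75, -220, 659, -1897, 5470, -15671, 44895, -128476, 367639.

367639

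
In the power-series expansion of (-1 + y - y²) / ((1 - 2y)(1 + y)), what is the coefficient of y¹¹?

The denominator gives the recurrence a_n = a_(n−1) + 2a_(n−2) for n ≥ 3; the numerator fixes a_0 = -1, a_1 = 0, a_2 = -3.
Iterating: -1, 0, -3, -3, -9, -15, -33, -63, -129, -255, -513, -1023, so a_11 = -1023.

-1023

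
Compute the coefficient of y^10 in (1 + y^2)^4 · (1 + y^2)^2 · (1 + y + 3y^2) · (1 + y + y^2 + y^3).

161

(1 + y^2)^4 has coefficients 1,0,4,0,6,0,4,0,1 for degrees 0…8.
(1 + y^2)^2 has coefficients 1,0,2,0,1,0,0,0,0,0,0 for degrees 0…10.
Multiplying by (1 + y + 3y^2) gives running coefficients 1,1,5,2,7,1,3,0,0,0,0 for degrees 0…10.
Finally multiplying by (1 + y + y^2 + y^3), the product of all factors after the first has coefficients 1,2,7,9,15,15,13,11,4,3,0 for degrees 0…10.
[y^10] = 1·0 + 4·4 + 6·13 + 4·15 + 1·7 = 161.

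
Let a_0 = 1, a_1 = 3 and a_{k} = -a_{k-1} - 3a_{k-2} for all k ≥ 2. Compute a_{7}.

The ordinary generating function has denominator 1 + z + 3z^2.
Iterating the recurrence: a_0,…,a_{7} = 1, 3, -6, -3, 21, -12, -51, 87.

87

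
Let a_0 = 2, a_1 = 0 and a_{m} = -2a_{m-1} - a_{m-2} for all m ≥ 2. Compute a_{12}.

-22

The ordinary generating function has denominator 1 + 2t + t^2.
Iterating the recurrence: a_0,…,a_{12} = 2, 0, -2, 4, -6, 8, -10, 12, -14, 16, -18, 20, -22.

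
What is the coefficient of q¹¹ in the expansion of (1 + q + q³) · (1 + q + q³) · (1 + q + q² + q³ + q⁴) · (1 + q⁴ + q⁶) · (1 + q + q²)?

(1 + q + q³) has coefficients 1,1,0,1 for degrees 0…3.
(1 + q + q³) has coefficients 1,1,0,1,0,0,0,0,0,0,0,0 for degrees 0…11.
Multiplying by (1 + q + q² + q³ + q⁴) gives running coefficients 1,2,2,3,3,2,1,1,0,0,0,0 for degrees 0…11.
Multiplying by (1 + q⁴ + q⁶) gives running coefficients 1,2,2,3,4,4,4,6,5,5,4,3 for degrees 0…11.
Finally multiplying by (1 + q + q²), the product of all factors after the first has coefficients 1,3,5,7,9,11,12,14,15,16,14,12 for degrees 0…11.
[q¹¹] = 1·12 + 1·14 + 1·15 = 41.

41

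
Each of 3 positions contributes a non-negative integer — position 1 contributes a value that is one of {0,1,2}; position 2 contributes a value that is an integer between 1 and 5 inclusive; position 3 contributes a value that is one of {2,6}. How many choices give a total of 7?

4

The generating function for the choices is (1 + t + t²)·(t + t² + t³ + t⁴ + t⁵)·(t² + t⁶); the count is [t⁷].
(1 + t + t²) has coefficients 1,1,1 for degrees 0…2.
(t + t² + t³ + t⁴ + t⁵) has coefficients 0,1,1,1,1,1,0,0 for degrees 0…7.
Finally multiplying by (t² + t⁶), the product of all factors after the first has coefficients 0,0,0,1,1,1,1,2 for degrees 0…7.
[t⁷] = 1·2 + 1·1 + 1·1 = 4.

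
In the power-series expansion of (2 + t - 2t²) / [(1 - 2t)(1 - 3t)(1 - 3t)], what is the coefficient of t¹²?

The denominator gives the recurrence a_n = 8a_(n−1) − 21a_(n−2) + 18a_(n−3) for n ≥ 3; the numerator fixes a_0 = 2, a_1 = 17, a_2 = 92.
Iterating: 2, 17, 92, 415, 1694, 6493, 23840, 84859, 295106, 1007929, 3393668, 11294743, 37233638, so a_12 = 37233638.

37233638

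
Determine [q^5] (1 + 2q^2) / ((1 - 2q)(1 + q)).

The denominator gives the recurrence a_n = a_(n−1) + 2a_(n−2) for n ≥ 3; the numerator fixes a_0 = 1, a_1 = 1, a_2 = 5.
Iterating: 1, 1, 5, 7, 17, 31, so a_5 = 31.

31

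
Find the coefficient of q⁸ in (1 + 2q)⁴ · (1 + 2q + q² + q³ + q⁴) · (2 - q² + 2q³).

(1 + 2q)⁴ has coefficients 1,8,24,32,16 for degrees 0…4.
(1 + 2q + q² + q³ + q⁴) has coefficients 1,2,1,1,1,0,0,0,0 for degrees 0…8.
Finally multiplying by (2 - q² + 2q³), the product of all factors after the first has coefficients 2,4,1,2,5,1,1,2,0 for degrees 0…8.
[q⁸] = 1·0 + 8·2 + 24·1 + 32·1 + 16·5 = 152.

152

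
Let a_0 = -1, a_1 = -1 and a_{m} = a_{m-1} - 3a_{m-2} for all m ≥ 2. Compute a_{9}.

The ordinary generating function has denominator 1 - t + 3t^2.
Iterating the recurrence: a_0,…,a_{9} = -1, -1, 2, 5, -1, -16, -13, 35, 74, -31.

-31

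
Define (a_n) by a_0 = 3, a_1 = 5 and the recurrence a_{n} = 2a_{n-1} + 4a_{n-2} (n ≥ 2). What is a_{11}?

The ordinary generating function has denominator 1 - 2q - 4q^2.
Iterating the recurrence: a_0,…,a_{11} = 3, 5, 22, 64, 216, 688, 2240, 7232, 23424, 75776, 245248, 793600.

793600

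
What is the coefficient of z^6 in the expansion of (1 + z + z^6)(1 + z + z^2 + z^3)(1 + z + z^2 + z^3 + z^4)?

(1 + z + z^6) has coefficients 1,1,0,0,0,0,1 for degrees 0…6.
(1 + z + z^2 + z^3) has coefficients 1,1,1,1,0,0,0 for degrees 0…6.
Finally multiplying by (1 + z + z^2 + z^3 + z^4), the product of all factors after the first has coefficients 1,2,3,4,4,3,2 for degrees 0…6.
[z^6] = 1·2 + 1·3 + 1·1 = 6.

6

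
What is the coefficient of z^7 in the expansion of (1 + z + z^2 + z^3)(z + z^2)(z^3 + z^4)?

(1 + z + z^2 + z^3) has coefficients 1,1,1,1 for degrees 0…3.
(z + z^2) has coefficients 0,1,1,0,0,0,0,0 for degrees 0…7.
Finally multiplying by (z^3 + z^4), the product of all factors after the first has coefficients 0,0,0,0,1,2,1,0 for degrees 0…7.
[z^7] = 1·0 + 1·1 + 1·2 + 1·1 = 4.

4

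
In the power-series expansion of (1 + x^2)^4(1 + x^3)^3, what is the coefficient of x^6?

(1 + x^2)^4 has coefficients 1,0,4,0,6,0,4 for degrees 0…6.
(1 + x^3)^3 has coefficients 1,0,0,3,0,0,3 for degrees 0…6.
[x^6] = 1·3 + 4·0 + 6·0 + 4·1 = 7.

7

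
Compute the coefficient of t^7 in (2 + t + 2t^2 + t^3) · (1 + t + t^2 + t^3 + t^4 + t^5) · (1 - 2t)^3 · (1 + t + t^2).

-3

(2 + t + 2t^2 + t^3) has coefficients 2,1,2,1 for degrees 0…3.
(1 + t + t^2 + t^3 + t^4 + t^5) has coefficients 1,1,1,1,1,1,0,0 for degrees 0…7.
Multiplying by (1 - 2t)^3 gives running coefficients 1,-5,7,-1,-1,-1,-2,4 for degrees 0…7.
Finally multiplying by (1 + t + t^2), the product of all factors after the first has coefficients 1,-4,3,1,5,-3,-4,1 for degrees 0…7.
[t^7] = 2·1 + 1·(-4) + 2·(-3) + 1·5 = -3.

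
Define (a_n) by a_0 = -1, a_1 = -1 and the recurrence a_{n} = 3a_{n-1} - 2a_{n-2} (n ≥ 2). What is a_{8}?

-1

The ordinary generating function has denominator 1 - 3q + 2q^2.
Iterating the recurrence: a_0,…,a_{8} = -1, -1, -1, -1, -1, -1, -1, -1, -1.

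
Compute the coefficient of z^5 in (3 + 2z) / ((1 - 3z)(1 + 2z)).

Partial fractions give a closed form: a_n = (11/5)·3^n + (4/5)·(-2)^n.
At n = 5: a_5 = 509.

509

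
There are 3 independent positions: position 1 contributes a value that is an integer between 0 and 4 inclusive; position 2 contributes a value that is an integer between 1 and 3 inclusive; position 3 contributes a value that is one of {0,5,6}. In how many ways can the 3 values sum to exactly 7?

The generating function for the choices is (1 + t + t^2 + t^3 + t^4)·(t + t^2 + t^3)·(1 + t^5 + t^6); the count is [t^7].
(1 + t + t^2 + t^3 + t^4) has coefficients 1,1,1,1,1 for degrees 0…4.
(t + t^2 + t^3) has coefficients 0,1,1,1,0,0,0,0 for degrees 0…7.
Finally multiplying by (1 + t^5 + t^6), the product of all factors after the first has coefficients 0,1,1,1,0,0,1,2 for degrees 0…7.
[t^7] = 1·2 + 1·1 + 1·0 + 1·0 + 1·1 = 4.

4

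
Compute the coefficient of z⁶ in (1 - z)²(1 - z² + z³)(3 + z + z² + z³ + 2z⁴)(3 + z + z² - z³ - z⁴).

(1 - z)² has coefficients 1,-2,1 for degrees 0…2.
(1 - z² + z³) has coefficients 1,0,-1,1,0,0,0 for degrees 0…6.
Multiplying by (3 + z + z² + z³ + 2z⁴) gives running coefficients 3,1,-2,3,2,0,-1 for degrees 0…6.
Finally multiplying by (3 + z + z² - z³ - z⁴), the product of all factors after the first has coefficients 9,6,-2,5,3,6,-2 for degrees 0…6.
[z⁶] = 1·(-2) − 2·6 + 1·3 = -11.

-11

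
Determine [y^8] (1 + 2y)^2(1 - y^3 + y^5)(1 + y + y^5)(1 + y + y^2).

20

(1 + 2y)^2 has coefficients 1,4,4 for degrees 0…2.
(1 - y^3 + y^5) has coefficients 1,0,0,-1,0,1,0,0,0 for degrees 0…8.
Multiplying by (1 + y + y^5) gives running coefficients 1,1,0,-1,-1,2,1,0,-1 for degrees 0…8.
Finally multiplying by (1 + y + y^2), the product of all factors after the first has coefficients 1,2,2,0,-2,0,2,3,0 for degrees 0…8.
[y^8] = 1·0 + 4·3 + 4·2 = 20.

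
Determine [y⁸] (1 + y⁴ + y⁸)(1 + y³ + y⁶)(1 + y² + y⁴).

(1 + y⁴ + y⁸) has coefficients 1,0,0,0,1,0,0,0,1 for degrees 0…8.
(1 + y³ + y⁶) has coefficients 1,0,0,1,0,0,1,0,0 for degrees 0…8.
Finally multiplying by (1 + y² + y⁴), the product of all factors after the first has coefficients 1,0,1,1,1,1,1,1,1 for degrees 0…8.
[y⁸] = 1·1 + 1·1 + 1·1 = 3.

3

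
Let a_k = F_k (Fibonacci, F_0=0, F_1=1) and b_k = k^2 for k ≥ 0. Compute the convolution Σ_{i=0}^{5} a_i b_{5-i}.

36

The convolution is the t^5 coefficient of A(t)B(t).
Σ = 0·25 + 1·16 + 1·9 + 2·4 + 3·1 + 5·0 = 36.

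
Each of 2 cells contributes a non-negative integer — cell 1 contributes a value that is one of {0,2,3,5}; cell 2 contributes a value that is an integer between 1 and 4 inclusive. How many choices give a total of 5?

The generating function for the choices is (1 + y^2 + y^3 + y^5)·(y + y^2 + y^3 + y^4); the count is [y^5].
(1 + y^2 + y^3 + y^5) has coefficients 1,0,1,1,0,1 for degrees 0…5.
(y + y^2 + y^3 + y^4) has coefficients 0,1,1,1,1,0 for degrees 0…5.
[y^5] = 1·0 + 1·1 + 1·1 + 1·0 = 2.

2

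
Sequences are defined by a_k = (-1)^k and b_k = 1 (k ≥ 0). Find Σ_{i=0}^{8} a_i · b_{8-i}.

1

The convolution is the x^8 coefficient of A(x)B(x).
Σ = 1·1 − 1·1 + 1·1 − 1·1 + 1·1 − 1·1 + 1·1 − 1·1 + 1·1 = 1.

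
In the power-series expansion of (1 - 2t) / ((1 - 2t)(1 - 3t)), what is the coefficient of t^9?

The denominator gives the recurrence a_n = 5a_(n−1) − 6a_(n−2) for n ≥ 3; the numerator fixes a_0 = 1, a_1 = 3, a_2 = 9.
Iterating: 1, 3, 9, 27, 81, 243, 729, 2187, 6561, 19683, so a_9 = 19683.

19683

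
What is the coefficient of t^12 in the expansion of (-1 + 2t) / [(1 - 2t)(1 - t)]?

-1

The denominator gives the recurrence a_n = 3a_(n−1) − 2a_(n−2) for n ≥ 2; the numerator fixes a_0 = -1, a_1 = -1.
Iterating: -1, -1, -1, -1, -1, -1, -1, -1, -1, -1, -1, -1, -1, so a_12 = -1.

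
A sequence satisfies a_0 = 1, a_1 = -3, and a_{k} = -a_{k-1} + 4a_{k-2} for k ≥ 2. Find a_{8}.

The ordinary generating function has denominator 1 + q - 4q^2.
Iterating the recurrence: a_0,…,a_{8} = 1, -3, 7, -19, 47, -123, 311, -803, 2047.

2047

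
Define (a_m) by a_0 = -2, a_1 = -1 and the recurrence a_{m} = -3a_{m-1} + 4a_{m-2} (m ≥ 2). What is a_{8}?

-13109

The ordinary generating function has denominator 1 + 3y - 4y^2.
Iterating the recurrence: a_0,…,a_{8} = -2, -1, -5, 11, -53, 203, -821, 3275, -13109.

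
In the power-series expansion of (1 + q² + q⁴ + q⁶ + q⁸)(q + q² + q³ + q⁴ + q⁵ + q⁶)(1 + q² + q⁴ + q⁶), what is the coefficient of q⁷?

9

(1 + q² + q⁴ + q⁶ + q⁸) has coefficients 1,0,1,0,1,0,1,0 for degrees 0…7.
(q + q² + q³ + q⁴ + q⁵ + q⁶) has coefficients 0,1,1,1,1,1,1,0 for degrees 0…7.
Finally multiplying by (1 + q² + q⁴ + q⁶), the product of all factors after the first has coefficients 0,1,1,2,2,3,3,3 for degrees 0…7.
[q⁷] = 1·3 + 1·3 + 1·2 + 1·1 = 9.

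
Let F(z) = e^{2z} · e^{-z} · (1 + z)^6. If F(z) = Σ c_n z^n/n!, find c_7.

37633

The EGF product rule gives c_7 = Σ_{k_1+k_2+k_3=7} C(7; k_1,k_2,k_3) · ∏ g_i(k_i), where e^{2z} gives (2)^k; e^{-z} gives (-1)^k; (1+z)^6 gives the falling factorial (6)_k.
g_1(k) for k = 0…7: 1, 2, 4, 8, 16, 32, 64, 128.
g_2(k) for k = 0…7: 1, -1, 1, -1, 1, -1, 1, -1.
g_3(k) for k = 0…7: 1, 6, 30, 120, 360, 720, 720, 0.
First combine the last two factors: h(k) = Σ_j C(k,j)·g_2(j)·g_3(k−j) for k = 0…7: 1, 5, 19, 47, 37, -151, -185, 1091.
c_7 = Σ_k C(7,k)·g_1(k)·h(7−k) = 1·1·1091 + 7·2·(-185) + 21·4·(-151) + 35·8·37 + 35·16·47 + 21·32·19 + 7·64·5 + 1·128·1 = 1091 − 2590 − 12684 + 10360 + 26320 + 12768 + 2240 + 128 = 37633.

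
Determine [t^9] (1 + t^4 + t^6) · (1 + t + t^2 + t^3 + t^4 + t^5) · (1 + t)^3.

(1 + t^4 + t^6) has coefficients 1,0,0,0,1,0,1 for degrees 0…6.
(1 + t + t^2 + t^3 + t^4 + t^5) has coefficients 1,1,1,1,1,1,0,0,0,0 for degrees 0…9.
Finally multiplying by (1 + t)^3, the product of all factors after the first has coefficients 1,4,7,8,8,8,7,4,1,0 for degrees 0…9.
[t^9] = 1·0 + 1·8 + 1·8 = 16.

16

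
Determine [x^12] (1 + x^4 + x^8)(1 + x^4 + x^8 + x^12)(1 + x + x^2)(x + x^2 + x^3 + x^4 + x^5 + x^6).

11

(1 + x^4 + x^8) has coefficients 1,0,0,0,1,0,0,0,1 for degrees 0…8.
(1 + x^4 + x^8 + x^12) has coefficients 1,0,0,0,1,0,0,0,1,0,0,0,1 for degrees 0…12.
Multiplying by (1 + x + x^2) gives running coefficients 1,1,1,0,1,1,1,0,1,1,1,0,1 for degrees 0…12.
Finally multiplying by (x + x^2 + x^3 + x^4 + x^5 + x^6), the product of all factors after the first has coefficients 0,1,2,3,3,4,5,5,4,4,5,5,4 for degrees 0…12.
[x^12] = 1·4 + 1·4 + 1·3 = 11.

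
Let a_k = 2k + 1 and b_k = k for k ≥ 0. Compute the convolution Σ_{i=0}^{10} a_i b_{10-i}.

The convolution is the t^10 coefficient of A(t)B(t).
Σ = 1·10 + 3·9 + 5·8 + 7·7 + 9·6 + 11·5 + 13·4 + 15·3 + 17·2 + 19·1 + 21·0 = 385.

385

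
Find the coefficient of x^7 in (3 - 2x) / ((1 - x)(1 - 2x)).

Partial fractions give a closed form: a_n = (-1)·1^n + (4)·2^n.
At n = 7: a_7 = 511.

511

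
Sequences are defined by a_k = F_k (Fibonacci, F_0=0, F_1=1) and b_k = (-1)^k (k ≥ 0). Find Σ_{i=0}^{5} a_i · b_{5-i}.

4

This is [x^5] in the product of the two ordinary generating functions.
Σ = 0·(-1) + 1·1 + 1·(-1) + 2·1 + 3·(-1) + 5·1 = 4.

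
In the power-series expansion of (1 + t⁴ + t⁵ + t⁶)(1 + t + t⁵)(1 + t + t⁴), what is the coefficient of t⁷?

(1 + t⁴ + t⁵ + t⁶) has coefficients 1,0,0,0,1,1,1 for degrees 0…6.
(1 + t + t⁵) has coefficients 1,1,0,0,0,1,0,0 for degrees 0…7.
Finally multiplying by (1 + t + t⁴), the product of all factors after the first has coefficients 1,2,1,0,1,2,1,0 for degrees 0…7.
[t⁷] = 1·0 + 1·0 + 1·1 + 1·2 = 3.

3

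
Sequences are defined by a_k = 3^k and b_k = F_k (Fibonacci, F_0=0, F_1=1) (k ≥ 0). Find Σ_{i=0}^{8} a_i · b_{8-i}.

3912

Write out a_i and b_{8-i} for i = 0,…,8 and sum the products.
Σ = 1·21 + 3·13 + 9·8 + 27·5 + 81·3 + 243·2 + 729·1 + 2187·1 + 6561·0 = 3912.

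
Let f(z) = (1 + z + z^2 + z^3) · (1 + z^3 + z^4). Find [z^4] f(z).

(1 + z + z^2 + z^3) has coefficients 1,1,1,1 for degrees 0…3.
(1 + z^3 + z^4) has coefficients 1,0,0,1,1 for degrees 0…4.
[z^4] = 1·1 + 1·1 + 1·0 + 1·0 = 2.

2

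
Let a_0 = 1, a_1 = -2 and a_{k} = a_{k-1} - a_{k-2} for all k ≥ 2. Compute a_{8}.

-3

The ordinary generating function has denominator 1 - y + y^2.
Iterating the recurrence: a_0,…,a_{8} = 1, -2, -3, -1, 2, 3, 1, -2, -3.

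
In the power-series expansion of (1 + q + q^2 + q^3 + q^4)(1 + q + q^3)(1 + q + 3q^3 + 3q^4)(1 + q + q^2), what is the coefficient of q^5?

(1 + q + q^2 + q^3 + q^4) has coefficients 1,1,1,1,1 for degrees 0…4.
(1 + q + q^3) has coefficients 1,1,0,1,0,0 for degrees 0…5.
Multiplying by (1 + q + 3q^3 + 3q^4) gives running coefficients 1,2,1,4,7,3 for degrees 0…5.
Finally multiplying by (1 + q + q^2), the product of all factors after the first has coefficients 1,3,4,7,12,14 for degrees 0…5.
[q^5] = 1·14 + 1·12 + 1·7 + 1·4 + 1·3 = 40.

40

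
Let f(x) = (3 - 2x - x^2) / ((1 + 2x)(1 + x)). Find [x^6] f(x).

The denominator gives the recurrence a_n = −3a_(n−1) − 2a_(n−2) for n ≥ 3; the numerator fixes a_0 = 3, a_1 = -11, a_2 = 26.
Iterating: 3, -11, 26, -56, 116, -236, 476, so a_6 = 476.

476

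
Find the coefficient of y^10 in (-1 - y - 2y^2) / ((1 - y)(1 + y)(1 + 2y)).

Partial fractions give a closed form: a_n = (-2/3)·1^n + (1)·(-1)^n + (-4/3)·(-2)^n.
At n = 10: a_10 = -1365.

-1365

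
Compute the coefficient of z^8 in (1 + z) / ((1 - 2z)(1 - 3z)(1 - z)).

37831

Partial fractions give a closed form: a_n = (-6)·2^n + (6)·3^n + (1)·1^n.
At n = 8: a_8 = 37831.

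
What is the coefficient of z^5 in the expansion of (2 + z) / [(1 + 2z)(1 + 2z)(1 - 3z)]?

The denominator gives the recurrence a_n = −a_(n−1) + 8a_(n−2) + 12a_(n−3) for n ≥ 3; the numerator fixes a_0 = 2, a_1 = -1, a_2 = 17.
Iterating: 2, -1, 17, -1, 125, 71, so a_5 = 71.

71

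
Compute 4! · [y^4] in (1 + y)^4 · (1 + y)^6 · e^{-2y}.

1136

The EGF product rule gives c_4 = Σ_{k_1+k_2+k_3=4} C(4; k_1,k_2,k_3) · ∏ g_i(k_i), where (1+y)^4 gives the falling factorial (4)_k; (1+y)^6 gives the falling factorial (6)_k; e^{-2y} gives (-2)^k.
g_1(k) for k = 0…4: 1, 4, 12, 24, 24.
g_2(k) for k = 0…4: 1, 6, 30, 120, 360.
g_3(k) for k = 0…4: 1, -2, 4, -8, 16.
First combine the last two factors: h(k) = Σ_j C(k,j)·g_2(j)·g_3(k−j) for k = 0…4: 1, 4, 10, 4, -56.
c_4 = Σ_k C(4,k)·g_1(k)·h(4−k) = 1·1·(-56) + 4·4·4 + 6·12·10 + 4·24·4 + 1·24·1 = −56 + 64 + 720 + 384 + 24 = 1136.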